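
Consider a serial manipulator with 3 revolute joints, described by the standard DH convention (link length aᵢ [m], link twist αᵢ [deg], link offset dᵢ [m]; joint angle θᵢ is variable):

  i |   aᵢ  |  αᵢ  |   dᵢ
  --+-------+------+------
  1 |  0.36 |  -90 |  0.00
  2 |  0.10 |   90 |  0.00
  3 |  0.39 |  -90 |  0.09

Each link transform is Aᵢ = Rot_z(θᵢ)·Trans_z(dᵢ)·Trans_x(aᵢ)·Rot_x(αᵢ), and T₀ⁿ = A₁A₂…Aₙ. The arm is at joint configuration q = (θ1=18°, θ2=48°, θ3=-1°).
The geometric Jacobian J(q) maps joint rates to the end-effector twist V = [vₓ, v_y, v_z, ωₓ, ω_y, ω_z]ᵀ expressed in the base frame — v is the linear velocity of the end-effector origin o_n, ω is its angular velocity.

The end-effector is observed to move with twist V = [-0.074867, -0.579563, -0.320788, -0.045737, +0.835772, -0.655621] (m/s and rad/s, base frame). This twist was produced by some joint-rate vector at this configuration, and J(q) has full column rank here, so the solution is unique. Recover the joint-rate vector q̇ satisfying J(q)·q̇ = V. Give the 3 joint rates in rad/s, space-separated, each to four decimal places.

o_n = [0.7199, 0.2267, -0.3039]
J₁: ẑ×o_n = [-0.2267, 0.7199, 0.0000], ω = ẑ
J2: z=[-0.3090, 0.9511, 0.0000] o=[0.3424, 0.1112, 0.0000] → [-0.2890, -0.0939, -0.3947, -0.3090, 0.9511, 0.0000]
J3: z=[0.7068, 0.2296, 0.6691] o=[0.4060, 0.1319, -0.0743] → [-0.1162, 0.3723, -0.0051, 0.7068, 0.2296, 0.6691]
q̇ = J⁺·V = [-0.8490, 0.8090, 0.2890]

-0.8490 0.8090 0.2890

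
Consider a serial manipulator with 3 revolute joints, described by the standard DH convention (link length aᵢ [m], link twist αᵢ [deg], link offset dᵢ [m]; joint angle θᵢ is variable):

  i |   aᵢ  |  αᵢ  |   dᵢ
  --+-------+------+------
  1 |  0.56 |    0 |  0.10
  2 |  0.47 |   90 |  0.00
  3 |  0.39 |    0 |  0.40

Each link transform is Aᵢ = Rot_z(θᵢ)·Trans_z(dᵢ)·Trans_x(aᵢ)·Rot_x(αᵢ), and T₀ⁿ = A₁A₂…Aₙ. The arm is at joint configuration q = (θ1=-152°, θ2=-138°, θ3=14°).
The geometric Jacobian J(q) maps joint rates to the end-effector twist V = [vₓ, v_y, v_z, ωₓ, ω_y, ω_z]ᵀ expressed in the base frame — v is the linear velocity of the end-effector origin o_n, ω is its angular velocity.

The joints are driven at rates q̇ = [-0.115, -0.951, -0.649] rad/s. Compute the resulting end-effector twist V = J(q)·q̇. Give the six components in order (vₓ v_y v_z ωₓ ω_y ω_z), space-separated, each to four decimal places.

0.6947 -0.5956 -0.2456 -0.6099 0.2220 -1.0660

o_n = [0.1716, 0.3975, 0.1943]
J₁: ẑ×o_n = [-0.3975, 0.1716, 0.0000], ω = ẑ
J2: z=[0.0000, 0.0000, 1.0000] o=[-0.4945, -0.2629, 0.1000] → [-0.6604, 0.6661, 0.0000, 0.0000, 0.0000, 1.0000]
J3: z=[0.9397, -0.3420, 0.0000] o=[-0.3337, 0.1788, 0.1000] → [-0.0323, -0.0887, 0.3784, 0.9397, -0.3420, 0.0000]
V = J·q̇ = [0.6947, -0.5956, -0.2456, -0.6099, 0.2220, -1.0660]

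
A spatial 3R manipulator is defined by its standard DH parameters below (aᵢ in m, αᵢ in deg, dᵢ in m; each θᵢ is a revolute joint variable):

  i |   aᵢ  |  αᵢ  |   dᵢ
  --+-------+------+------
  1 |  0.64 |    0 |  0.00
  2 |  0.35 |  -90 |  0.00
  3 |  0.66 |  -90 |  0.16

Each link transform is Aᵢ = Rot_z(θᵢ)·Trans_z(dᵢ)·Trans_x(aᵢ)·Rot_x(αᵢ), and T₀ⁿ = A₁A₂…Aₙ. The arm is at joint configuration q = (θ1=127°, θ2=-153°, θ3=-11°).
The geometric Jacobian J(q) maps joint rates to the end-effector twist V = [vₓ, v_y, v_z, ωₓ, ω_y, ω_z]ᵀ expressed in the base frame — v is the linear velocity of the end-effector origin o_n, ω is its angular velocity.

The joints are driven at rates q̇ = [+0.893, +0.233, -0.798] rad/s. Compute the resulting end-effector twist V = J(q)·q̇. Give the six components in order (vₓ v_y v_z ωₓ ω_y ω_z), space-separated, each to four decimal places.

-0.2161 0.7890 0.5170 -0.3498 -0.7172 1.1260

o_n = [0.5819, 0.2175, 0.1259]
J₁: ẑ×o_n = [-0.2175, 0.5819, 0.0000], ω = ẑ
J2: z=[0.0000, 0.0000, 1.0000] o=[-0.3852, 0.5111, 0.0000] → [0.2936, 0.9670, -0.0000, 0.0000, 0.0000, 1.0000]
J3: z=[0.4384, 0.8988, 0.0000] o=[-0.0706, 0.3577, 0.0000] → [0.1132, -0.0552, -0.6479, 0.4384, 0.8988, 0.0000]
V = J·q̇ = [-0.2161, 0.7890, 0.5170, -0.3498, -0.7172, 1.1260]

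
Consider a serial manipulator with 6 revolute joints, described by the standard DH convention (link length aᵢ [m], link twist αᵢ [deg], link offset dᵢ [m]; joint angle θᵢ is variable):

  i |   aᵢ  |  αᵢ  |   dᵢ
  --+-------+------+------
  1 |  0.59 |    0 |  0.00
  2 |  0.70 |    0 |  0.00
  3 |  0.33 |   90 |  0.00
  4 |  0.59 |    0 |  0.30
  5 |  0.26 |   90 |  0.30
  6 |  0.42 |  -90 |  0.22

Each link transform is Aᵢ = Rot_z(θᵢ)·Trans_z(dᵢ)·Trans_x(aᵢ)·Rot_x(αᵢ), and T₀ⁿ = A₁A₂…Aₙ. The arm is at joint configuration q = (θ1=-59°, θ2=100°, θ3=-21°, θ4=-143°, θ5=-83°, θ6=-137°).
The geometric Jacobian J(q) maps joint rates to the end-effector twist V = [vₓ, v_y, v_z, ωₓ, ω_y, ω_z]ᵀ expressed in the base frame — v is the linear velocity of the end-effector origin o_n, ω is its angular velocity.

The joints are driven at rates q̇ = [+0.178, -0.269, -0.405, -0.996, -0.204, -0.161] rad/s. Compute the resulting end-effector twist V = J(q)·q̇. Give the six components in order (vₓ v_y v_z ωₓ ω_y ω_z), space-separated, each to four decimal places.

-0.1571 -0.1781 0.2069 -0.5193 1.0880 -0.6078

o_n = [0.9862, -0.3241, -0.2362]
J₁: ẑ×o_n = [0.3241, 0.9862, -0.0000], ω = ẑ
J2: z=[0.0000, 0.0000, 1.0000] o=[0.3039, -0.5057, 0.0000] → [-0.1816, 0.6824, 0.0000, 0.0000, 0.0000, 1.0000]
J3: z=[0.0000, 0.0000, 1.0000] o=[0.8322, -0.0465, 0.0000] → [0.2776, 0.1541, -0.0000, 0.0000, 0.0000, 1.0000]
J4: z=[0.3420, -0.9397, 0.0000] o=[1.1423, 0.0664, 0.0000] → [0.2219, 0.0808, -0.2802, 0.3420, -0.9397, 0.0000]
J5: z=[0.3420, -0.9397, 0.0000] o=[0.8021, -0.3767, -0.3551] → [-0.1117, -0.0407, 0.1910, 0.3420, -0.9397, 0.0000]
J6: z=[0.6760, 0.2460, 0.6947] o=[0.7350, -0.7204, -0.1680] → [-0.2920, 0.2206, 0.2060, 0.6760, 0.2460, 0.6947]
V = J·q̇ = [-0.1571, -0.1781, 0.2069, -0.5193, 1.0880, -0.6078]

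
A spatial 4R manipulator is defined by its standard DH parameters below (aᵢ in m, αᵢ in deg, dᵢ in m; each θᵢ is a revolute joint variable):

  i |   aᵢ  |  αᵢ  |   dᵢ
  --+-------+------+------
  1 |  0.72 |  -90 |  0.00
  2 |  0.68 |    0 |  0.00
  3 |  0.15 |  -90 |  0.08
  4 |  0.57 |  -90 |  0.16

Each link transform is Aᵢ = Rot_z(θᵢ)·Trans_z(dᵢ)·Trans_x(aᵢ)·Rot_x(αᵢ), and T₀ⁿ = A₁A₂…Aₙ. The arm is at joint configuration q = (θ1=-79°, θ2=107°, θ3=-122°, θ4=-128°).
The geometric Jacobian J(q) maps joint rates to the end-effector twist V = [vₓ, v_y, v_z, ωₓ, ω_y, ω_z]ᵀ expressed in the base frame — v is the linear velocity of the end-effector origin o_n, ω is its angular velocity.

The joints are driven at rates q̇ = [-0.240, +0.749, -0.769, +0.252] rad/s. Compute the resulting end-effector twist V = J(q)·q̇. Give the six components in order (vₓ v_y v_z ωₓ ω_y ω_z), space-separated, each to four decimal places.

-0.0471 0.2421 0.1752 -0.0072 -0.0678 -0.4834

o_n = [0.5898, -0.2608, -0.8568]
J₁: ẑ×o_n = [0.2608, 0.5898, -0.0000], ω = ẑ
J2: z=[0.9816, 0.1908, 0.0000] o=[0.1374, -0.7068, 0.0000] → [-0.1635, 0.8411, 0.3515, 0.9816, 0.1908, 0.0000]
J3: z=[0.9816, 0.1908, 0.0000] o=[0.0994, -0.5116, -0.6503] → [-0.0394, 0.2028, 0.1527, 0.9816, 0.1908, 0.0000]
J4: z=[0.0494, -0.2541, -0.9659] o=[0.2056, -0.6386, -0.6115] → [0.4273, -0.3589, 0.1163, 0.0494, -0.2541, -0.9659]
V = J·q̇ = [-0.0471, 0.2421, 0.1752, -0.0072, -0.0678, -0.4834]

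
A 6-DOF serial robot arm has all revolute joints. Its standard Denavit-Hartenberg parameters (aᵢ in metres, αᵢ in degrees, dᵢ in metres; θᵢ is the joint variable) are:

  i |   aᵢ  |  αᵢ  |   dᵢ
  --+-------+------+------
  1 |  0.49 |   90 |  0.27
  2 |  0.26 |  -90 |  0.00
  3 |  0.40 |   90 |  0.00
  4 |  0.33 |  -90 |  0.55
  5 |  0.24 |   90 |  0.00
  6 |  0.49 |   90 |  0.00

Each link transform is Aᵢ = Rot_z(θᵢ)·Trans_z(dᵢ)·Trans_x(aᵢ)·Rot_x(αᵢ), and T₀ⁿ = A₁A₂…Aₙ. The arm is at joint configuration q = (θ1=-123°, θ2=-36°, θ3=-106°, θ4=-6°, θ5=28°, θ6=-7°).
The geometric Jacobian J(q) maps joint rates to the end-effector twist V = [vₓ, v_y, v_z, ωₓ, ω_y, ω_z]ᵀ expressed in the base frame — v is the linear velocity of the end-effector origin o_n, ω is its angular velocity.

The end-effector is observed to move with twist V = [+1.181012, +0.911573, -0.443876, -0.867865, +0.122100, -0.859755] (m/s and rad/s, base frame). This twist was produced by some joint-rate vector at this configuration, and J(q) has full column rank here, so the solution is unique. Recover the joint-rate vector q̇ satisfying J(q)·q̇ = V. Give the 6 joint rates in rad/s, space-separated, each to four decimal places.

-0.6690 0.4500 -0.6770 -0.7520 0.7590 0.2960

o_n = [-1.1242, 0.5631, 0.3254]
J₁: ẑ×o_n = [-0.5631, -1.1242, 0.0000], ω = ẑ
J2: z=[-0.8387, 0.5446, 0.0000] o=[-0.2669, -0.4109, 0.2700] → [0.0302, 0.0464, -0.3500, -0.8387, 0.5446, 0.0000]
J3: z=[-0.3201, -0.4930, 0.8090] o=[-0.3814, -0.5874, 0.1172] → [-1.0334, -0.5342, -0.7344, -0.3201, -0.4930, 0.8090]
J4: z=[0.6547, 0.5021, 0.5650] o=[-0.6553, -0.3031, 0.1820] → [-0.4174, -0.3588, 0.8025, 0.6547, 0.5021, 0.5650]
J5: z=[-0.3900, -0.4160, 0.8215] o=[-0.5089, 0.2232, 0.5180] → [-0.1991, -0.5805, -0.3885, -0.3900, -0.4160, 0.8215]
J6: z=[0.2741, 0.7993, 0.5348] o=[-0.7199, 0.3273, 0.4706] → [-0.2421, -0.1764, 0.3877, 0.2741, 0.7993, 0.5348]
q̇ = J⁺·V = [-0.6690, 0.4500, -0.6770, -0.7520, 0.7590, 0.2960]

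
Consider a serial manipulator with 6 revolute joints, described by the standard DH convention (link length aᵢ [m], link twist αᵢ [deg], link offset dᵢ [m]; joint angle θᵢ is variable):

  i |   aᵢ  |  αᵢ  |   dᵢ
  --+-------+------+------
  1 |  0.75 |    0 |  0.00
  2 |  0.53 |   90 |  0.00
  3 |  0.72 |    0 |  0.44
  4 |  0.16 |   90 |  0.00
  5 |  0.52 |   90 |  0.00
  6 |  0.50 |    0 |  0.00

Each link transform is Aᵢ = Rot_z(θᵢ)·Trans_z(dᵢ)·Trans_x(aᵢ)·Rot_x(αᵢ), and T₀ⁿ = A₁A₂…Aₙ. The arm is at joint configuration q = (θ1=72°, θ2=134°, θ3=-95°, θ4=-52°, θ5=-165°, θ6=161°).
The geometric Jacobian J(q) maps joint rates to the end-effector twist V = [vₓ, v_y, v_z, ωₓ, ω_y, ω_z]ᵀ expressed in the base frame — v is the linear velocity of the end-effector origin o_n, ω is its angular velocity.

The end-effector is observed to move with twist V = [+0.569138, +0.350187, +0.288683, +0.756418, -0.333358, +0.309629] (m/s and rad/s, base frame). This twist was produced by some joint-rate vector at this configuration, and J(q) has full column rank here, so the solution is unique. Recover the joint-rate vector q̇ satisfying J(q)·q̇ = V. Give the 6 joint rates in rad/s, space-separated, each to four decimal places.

o_n = [-0.2098, 0.9739, -0.6430]
J₁: ẑ×o_n = [-0.9739, -0.2098, 0.0000], ω = ẑ
J2: z=[0.0000, 0.0000, 1.0000] o=[0.2318, 0.7133, 0.0000] → [-0.2606, -0.4416, 0.0000, 0.0000, 0.0000, 1.0000]
J3: z=[-0.4384, 0.8988, 0.0000] o=[-0.2446, 0.4810, 0.0000] → [-0.5779, -0.2819, -0.2473, -0.4384, 0.8988, 0.0000]
J4: z=[-0.4384, 0.8988, 0.0000] o=[-0.3811, 0.9039, -0.7173] → [0.0667, 0.0325, -0.1846, -0.4384, 0.8988, 0.0000]
J5: z=[0.4895, 0.2388, 0.8387] o=[-0.2605, 0.9628, -0.8044] → [0.0292, -0.0365, -0.0067, 0.4895, 0.2388, 0.8387]
J6: z=[-0.6185, 0.7730, 0.1410] o=[-0.5801, 0.6571, -0.5308] → [-0.1314, -0.0172, -0.4821, -0.6185, 0.7730, 0.1410]
q̇ = J⁺·V = [0.0650, -0.3710, -0.7280, 0.5160, 0.8070, -0.4340]

0.0650 -0.3710 -0.7280 0.5160 0.8070 -0.4340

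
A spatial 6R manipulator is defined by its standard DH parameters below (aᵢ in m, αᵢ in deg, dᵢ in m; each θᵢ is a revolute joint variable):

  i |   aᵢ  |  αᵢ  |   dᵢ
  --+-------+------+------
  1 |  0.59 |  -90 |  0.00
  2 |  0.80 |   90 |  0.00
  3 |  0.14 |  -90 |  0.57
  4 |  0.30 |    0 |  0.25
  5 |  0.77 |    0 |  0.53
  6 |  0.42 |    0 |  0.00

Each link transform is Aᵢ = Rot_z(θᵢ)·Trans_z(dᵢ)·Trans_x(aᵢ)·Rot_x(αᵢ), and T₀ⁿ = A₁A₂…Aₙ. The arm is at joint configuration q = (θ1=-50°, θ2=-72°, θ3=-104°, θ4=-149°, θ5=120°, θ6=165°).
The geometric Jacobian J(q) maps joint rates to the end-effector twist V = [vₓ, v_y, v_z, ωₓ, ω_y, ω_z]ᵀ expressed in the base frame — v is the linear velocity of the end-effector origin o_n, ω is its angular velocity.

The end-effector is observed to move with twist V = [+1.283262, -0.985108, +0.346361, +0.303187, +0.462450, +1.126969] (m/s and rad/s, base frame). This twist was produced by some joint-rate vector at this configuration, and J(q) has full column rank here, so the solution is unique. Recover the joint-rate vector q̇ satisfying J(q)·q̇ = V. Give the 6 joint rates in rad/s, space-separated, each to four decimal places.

o_n = [-0.1500, -0.4985, 1.6712]
J₁: ẑ×o_n = [0.4985, -0.1500, 0.0000], ω = ẑ
J2: z=[0.7660, 0.6428, 0.0000] o=[0.3792, -0.4520, 0.0000] → [1.0743, -1.2802, 0.3045, 0.7660, 0.6428, 0.0000]
J3: z=[-0.6113, 0.7286, 0.3090] o=[0.5382, -0.6413, 0.7608] → [0.6191, 0.3439, 0.4140, -0.6113, 0.7286, 0.3090]
J4: z=[0.0074, -0.3852, 0.9228] o=[0.0789, -0.3054, 0.9048] → [-0.1170, -0.2169, -0.0896, 0.0074, -0.3852, 0.9228]
J5: z=[0.0074, -0.3852, 0.9228] o=[0.1898, -0.1434, 1.2424] → [0.1625, -0.3167, -0.1335, 0.0074, -0.3852, 0.9228]
J6: z=[0.0074, -0.3852, 0.9228] o=[-0.5674, -0.4571, 1.6919] → [0.0462, 0.3854, 0.1605, 0.0074, -0.3852, 0.9228]
q̇ = J⁺·V = [0.1580, 0.7470, 0.4510, 0.0100, 0.7130, 0.1760]

0.1580 0.7470 0.4510 0.0100 0.7130 0.1760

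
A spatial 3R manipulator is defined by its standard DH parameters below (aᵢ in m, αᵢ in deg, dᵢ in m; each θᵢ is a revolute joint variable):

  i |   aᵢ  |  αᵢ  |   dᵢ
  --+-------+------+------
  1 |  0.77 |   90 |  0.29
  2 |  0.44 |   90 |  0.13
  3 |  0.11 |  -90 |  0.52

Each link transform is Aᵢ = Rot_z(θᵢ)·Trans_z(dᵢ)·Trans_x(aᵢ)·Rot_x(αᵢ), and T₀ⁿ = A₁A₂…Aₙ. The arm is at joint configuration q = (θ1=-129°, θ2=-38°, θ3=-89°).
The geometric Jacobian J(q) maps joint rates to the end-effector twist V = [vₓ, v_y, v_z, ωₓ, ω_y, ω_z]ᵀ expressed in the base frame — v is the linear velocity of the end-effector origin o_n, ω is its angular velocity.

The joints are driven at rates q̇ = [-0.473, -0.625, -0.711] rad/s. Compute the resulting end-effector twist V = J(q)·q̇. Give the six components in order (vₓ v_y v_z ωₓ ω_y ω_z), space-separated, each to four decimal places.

o_n = [-0.5178, -0.6076, -0.3918]
J₁: ẑ×o_n = [0.6076, -0.5178, 0.0000], ω = ẑ
J2: z=[-0.7771, 0.6293, 0.0000] o=[-0.4846, -0.5984, 0.2900] → [-0.4291, -0.5299, 0.0281, -0.7771, 0.6293, 0.0000]
J3: z=[0.3874, 0.4785, -0.7880] o=[-0.8038, -0.7860, 0.0191] → [-0.0560, -0.0661, -0.0677, 0.3874, 0.4785, -0.7880]
V = J·q̇ = [0.0206, 0.6231, 0.0306, 0.2102, -0.7335, 0.0873]

0.0206 0.6231 0.0306 0.2102 -0.7335 0.0873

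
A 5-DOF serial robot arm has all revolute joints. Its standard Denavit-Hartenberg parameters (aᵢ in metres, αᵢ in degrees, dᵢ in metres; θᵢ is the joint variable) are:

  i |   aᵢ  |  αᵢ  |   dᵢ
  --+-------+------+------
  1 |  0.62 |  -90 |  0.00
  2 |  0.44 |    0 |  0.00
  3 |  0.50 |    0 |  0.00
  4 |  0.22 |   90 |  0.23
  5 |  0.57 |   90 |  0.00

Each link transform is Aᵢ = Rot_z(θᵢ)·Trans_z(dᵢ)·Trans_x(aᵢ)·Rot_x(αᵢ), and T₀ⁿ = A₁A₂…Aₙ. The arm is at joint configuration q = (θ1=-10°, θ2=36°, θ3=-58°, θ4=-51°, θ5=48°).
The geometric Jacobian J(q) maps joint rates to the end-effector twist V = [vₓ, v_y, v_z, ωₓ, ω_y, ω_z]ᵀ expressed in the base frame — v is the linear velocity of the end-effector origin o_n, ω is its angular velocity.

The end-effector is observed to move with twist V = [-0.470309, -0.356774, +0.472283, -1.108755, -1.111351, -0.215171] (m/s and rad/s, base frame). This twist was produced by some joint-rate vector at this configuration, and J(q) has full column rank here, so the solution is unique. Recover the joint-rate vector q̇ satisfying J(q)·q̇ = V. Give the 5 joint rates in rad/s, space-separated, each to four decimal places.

o_n = [1.7043, 0.3632, 0.5038]
J₁: ẑ×o_n = [-0.3632, 1.7043, 0.0000], ω = ẑ
J2: z=[0.1736, 0.9848, 0.0000] o=[0.6106, -0.1077, 0.0000] → [0.4961, -0.0875, -0.9954, 0.1736, 0.9848, 0.0000]
J3: z=[0.1736, 0.9848, 0.0000] o=[0.9611, -0.1695, -0.2586] → [0.7508, -0.1324, -0.6394, 0.1736, 0.9848, 0.0000]
J4: z=[0.1736, 0.9848, 0.0000] o=[1.4177, -0.2500, -0.0713] → [0.5664, -0.0999, -0.1758, 0.1736, 0.9848, 0.0000]
J5: z=[-0.9418, 0.1661, 0.2924] o=[1.5210, -0.0346, 0.1391] → [-0.0557, 0.3971, -0.4051, -0.9418, 0.1661, 0.2924]
q̇ = J⁺·V = [-0.4900, -0.9650, 0.3540, -0.6760, 0.9400]

-0.4900 -0.9650 0.3540 -0.6760 0.9400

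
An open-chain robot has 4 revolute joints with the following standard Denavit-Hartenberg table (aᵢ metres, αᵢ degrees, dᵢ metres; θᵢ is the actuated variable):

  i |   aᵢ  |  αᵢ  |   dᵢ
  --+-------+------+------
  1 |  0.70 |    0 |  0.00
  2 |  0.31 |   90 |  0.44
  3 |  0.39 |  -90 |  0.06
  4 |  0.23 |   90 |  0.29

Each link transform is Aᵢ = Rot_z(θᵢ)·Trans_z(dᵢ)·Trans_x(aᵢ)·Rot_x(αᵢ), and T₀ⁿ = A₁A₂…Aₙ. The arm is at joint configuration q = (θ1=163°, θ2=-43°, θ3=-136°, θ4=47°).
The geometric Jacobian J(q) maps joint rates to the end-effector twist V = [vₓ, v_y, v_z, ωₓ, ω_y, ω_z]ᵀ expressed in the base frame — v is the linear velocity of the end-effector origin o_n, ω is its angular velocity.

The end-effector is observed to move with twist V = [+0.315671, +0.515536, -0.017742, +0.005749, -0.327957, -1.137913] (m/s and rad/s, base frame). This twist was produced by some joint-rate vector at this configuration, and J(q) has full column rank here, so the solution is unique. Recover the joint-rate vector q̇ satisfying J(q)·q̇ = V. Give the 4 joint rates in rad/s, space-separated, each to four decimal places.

-0.5800 -0.8550 -0.1590 -0.4130

o_n = [-0.8222, 0.2528, -0.1485]
J₁: ẑ×o_n = [-0.2528, -0.8222, 0.0000], ω = ẑ
J2: z=[0.0000, 0.0000, 1.0000] o=[-0.6694, 0.2047, 0.0000] → [-0.0481, -0.1528, 0.0000, 0.0000, 0.0000, 1.0000]
J3: z=[0.8660, 0.5000, 0.0000] o=[-0.8244, 0.4731, 0.4400] → [-0.2942, 0.5096, -0.1919, 0.8660, 0.5000, 0.0000]
J4: z=[-0.3473, 0.6016, -0.7193] o=[-0.6322, 0.2602, 0.1691] → [-0.1963, 0.0264, 0.1168, -0.3473, 0.6016, -0.7193]
q̇ = J⁺·V = [-0.5800, -0.8550, -0.1590, -0.4130]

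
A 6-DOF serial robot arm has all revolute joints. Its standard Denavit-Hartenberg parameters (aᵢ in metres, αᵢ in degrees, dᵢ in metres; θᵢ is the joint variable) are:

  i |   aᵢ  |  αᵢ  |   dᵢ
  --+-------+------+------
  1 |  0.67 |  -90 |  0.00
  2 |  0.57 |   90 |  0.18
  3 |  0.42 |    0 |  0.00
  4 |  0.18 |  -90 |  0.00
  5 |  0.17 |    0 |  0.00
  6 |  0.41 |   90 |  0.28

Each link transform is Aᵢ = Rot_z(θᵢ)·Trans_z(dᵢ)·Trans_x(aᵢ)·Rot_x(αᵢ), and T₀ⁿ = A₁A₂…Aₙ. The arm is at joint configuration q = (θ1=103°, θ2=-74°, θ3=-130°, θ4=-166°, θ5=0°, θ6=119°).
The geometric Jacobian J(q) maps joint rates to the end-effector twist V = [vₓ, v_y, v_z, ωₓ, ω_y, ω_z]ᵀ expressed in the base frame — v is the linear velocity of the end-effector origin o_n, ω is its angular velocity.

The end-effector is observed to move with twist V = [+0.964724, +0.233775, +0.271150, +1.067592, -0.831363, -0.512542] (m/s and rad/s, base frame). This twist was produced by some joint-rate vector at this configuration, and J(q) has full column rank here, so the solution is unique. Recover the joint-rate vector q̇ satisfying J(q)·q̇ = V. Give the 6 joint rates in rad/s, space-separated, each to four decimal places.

o_n = [-0.3493, 0.9932, 0.0114]
J₁: ẑ×o_n = [-0.9932, -0.3493, 0.0000], ω = ẑ
J2: z=[-0.9744, -0.2250, 0.0000] o=[-0.1507, 0.6528, 0.0000] → [-0.0026, 0.0111, -0.3763, -0.9744, -0.2250, 0.0000]
J3: z=[0.2162, -0.9366, 0.2756] o=[-0.3614, 0.7654, 0.5479] → [0.4398, 0.1194, 0.0606, 0.2162, -0.9366, 0.2756]
J4: z=[0.2162, -0.9366, 0.2756] o=[-0.0312, 0.7653, 0.2884] → [0.1967, -0.0278, -0.2486, 0.2162, -0.9366, 0.2756]
J5: z=[-0.3714, -0.3400, -0.8640] o=[-0.1937, 0.7501, 0.3643] → [0.3300, 0.0033, -0.1432, -0.3714, -0.3400, -0.8640]
J6: z=[-0.3714, -0.3400, -0.8640] o=[-0.3472, 0.7357, 0.4359] → [0.3668, -0.1559, -0.0963, -0.3714, -0.3400, -0.8640]
q̇ = J⁺·V = [-0.5070, -0.9970, 0.6280, 0.3800, 0.3420, -0.0140]

-0.5070 -0.9970 0.6280 0.3800 0.3420 -0.0140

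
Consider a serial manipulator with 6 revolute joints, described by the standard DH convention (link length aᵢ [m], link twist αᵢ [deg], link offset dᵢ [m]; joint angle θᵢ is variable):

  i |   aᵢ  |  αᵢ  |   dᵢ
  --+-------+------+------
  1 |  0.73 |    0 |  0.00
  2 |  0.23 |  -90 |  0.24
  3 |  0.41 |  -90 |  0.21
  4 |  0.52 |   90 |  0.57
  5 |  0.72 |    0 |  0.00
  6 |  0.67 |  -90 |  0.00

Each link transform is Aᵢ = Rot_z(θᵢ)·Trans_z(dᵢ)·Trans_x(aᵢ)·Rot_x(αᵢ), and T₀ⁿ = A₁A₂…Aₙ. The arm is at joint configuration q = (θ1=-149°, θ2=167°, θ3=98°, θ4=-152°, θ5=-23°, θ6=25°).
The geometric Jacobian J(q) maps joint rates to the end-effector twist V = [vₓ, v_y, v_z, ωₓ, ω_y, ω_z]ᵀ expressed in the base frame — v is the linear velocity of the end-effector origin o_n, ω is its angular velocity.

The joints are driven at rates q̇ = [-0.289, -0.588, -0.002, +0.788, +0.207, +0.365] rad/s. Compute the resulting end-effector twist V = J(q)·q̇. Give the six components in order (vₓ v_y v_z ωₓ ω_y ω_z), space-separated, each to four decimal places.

-0.1659 1.4551 -0.5673 -0.5499 -0.7118 -0.5014

o_n = [-0.8723, 0.6791, 1.4970]
J₁: ẑ×o_n = [-0.6791, -0.8723, 0.0000], ω = ẑ
J2: z=[0.0000, 0.0000, 1.0000] o=[-0.6257, -0.3760, 0.0000] → [-1.0551, -0.2466, 0.0000, 0.0000, 0.0000, 1.0000]
J3: z=[-0.3090, 0.9511, 0.0000] o=[-0.4070, -0.3049, 0.2400] → [1.1955, 0.3884, 0.1385, -0.3090, 0.9511, 0.0000]
J4: z=[-0.9418, -0.3060, 0.1392] o=[-0.5262, -0.1228, -0.1660] → [-0.6205, 1.5181, -0.8612, -0.9418, -0.3060, 0.1392]
J5: z=[0.3350, -0.8195, 0.4649] o=[-1.0776, -0.0453, 0.3680] → [-1.2621, -0.2827, 0.4110, 0.3350, -0.8195, 0.4649]
J6: z=[0.3350, -0.8195, 0.4649] o=[-0.8314, 0.3619, 0.9083] → [-0.6300, -0.2162, 0.0727, 0.3350, -0.8195, 0.4649]
V = J·q̇ = [-0.1659, 1.4551, -0.5673, -0.5499, -0.7118, -0.5014]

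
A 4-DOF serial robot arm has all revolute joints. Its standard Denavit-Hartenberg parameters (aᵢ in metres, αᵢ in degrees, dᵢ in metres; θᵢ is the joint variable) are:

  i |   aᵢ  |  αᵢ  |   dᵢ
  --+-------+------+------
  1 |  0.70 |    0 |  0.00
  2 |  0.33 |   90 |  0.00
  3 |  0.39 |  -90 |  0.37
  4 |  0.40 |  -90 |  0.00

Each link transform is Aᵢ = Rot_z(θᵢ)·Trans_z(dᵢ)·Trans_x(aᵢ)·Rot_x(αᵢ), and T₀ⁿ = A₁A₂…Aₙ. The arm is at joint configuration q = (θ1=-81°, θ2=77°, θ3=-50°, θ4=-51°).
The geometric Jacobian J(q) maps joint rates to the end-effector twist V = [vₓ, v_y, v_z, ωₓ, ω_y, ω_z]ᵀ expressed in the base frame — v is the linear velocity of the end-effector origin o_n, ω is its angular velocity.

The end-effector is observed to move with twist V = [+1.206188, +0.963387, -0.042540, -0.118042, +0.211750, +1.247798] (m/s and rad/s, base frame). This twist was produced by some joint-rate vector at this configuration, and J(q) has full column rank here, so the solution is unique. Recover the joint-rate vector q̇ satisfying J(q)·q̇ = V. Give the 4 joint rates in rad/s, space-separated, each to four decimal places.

o_n = [0.8027, -1.4224, -0.4916]
J₁: ẑ×o_n = [1.4224, 0.8027, -0.0000], ω = ẑ
J2: z=[0.0000, 0.0000, 1.0000] o=[0.1095, -0.6914, 0.0000] → [0.7310, 0.6932, -0.0000, 0.0000, 0.0000, 1.0000]
J3: z=[-0.0698, -0.9976, 0.0000] o=[0.4387, -0.7144, 0.0000] → [0.4904, -0.0343, 0.4125, -0.0698, -0.9976, 0.0000]
J4: z=[0.7642, -0.0534, 0.6428] o=[0.6630, -1.1010, -0.2988] → [0.2169, 0.2372, -0.2381, 0.7642, -0.0534, 0.6428]
q̇ = J⁺·V = [0.5060, 0.8530, -0.2030, -0.1730]

0.5060 0.8530 -0.2030 -0.1730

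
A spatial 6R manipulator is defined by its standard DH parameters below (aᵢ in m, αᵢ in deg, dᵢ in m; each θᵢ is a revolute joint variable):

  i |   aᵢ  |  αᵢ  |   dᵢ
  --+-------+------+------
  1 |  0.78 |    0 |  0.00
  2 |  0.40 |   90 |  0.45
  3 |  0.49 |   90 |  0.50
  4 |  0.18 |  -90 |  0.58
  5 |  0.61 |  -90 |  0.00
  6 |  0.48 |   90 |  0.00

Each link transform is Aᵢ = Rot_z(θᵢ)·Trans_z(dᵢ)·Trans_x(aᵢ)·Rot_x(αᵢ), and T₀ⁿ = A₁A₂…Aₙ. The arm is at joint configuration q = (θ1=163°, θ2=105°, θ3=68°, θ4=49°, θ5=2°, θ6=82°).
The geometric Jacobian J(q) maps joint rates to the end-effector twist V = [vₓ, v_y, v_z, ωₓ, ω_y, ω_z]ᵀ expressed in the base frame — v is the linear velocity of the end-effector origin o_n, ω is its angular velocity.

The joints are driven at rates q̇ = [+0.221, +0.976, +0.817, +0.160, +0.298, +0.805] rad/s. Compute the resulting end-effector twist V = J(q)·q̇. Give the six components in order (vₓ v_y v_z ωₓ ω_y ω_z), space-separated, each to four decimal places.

1.8652 -0.0572 0.6748 -0.9667 0.7229 1.2128

o_n = [-1.6303, -1.1862, 1.5494]
J₁: ẑ×o_n = [1.1862, -1.6303, 0.0000], ω = ẑ
J2: z=[0.0000, 0.0000, 1.0000] o=[-0.7459, 0.2280, 0.0000] → [1.4143, -0.8844, 0.0000, 0.0000, 0.0000, 1.0000]
J3: z=[-0.9994, 0.0349, 0.0000] o=[-0.7599, -0.1717, 0.4500] → [0.0384, 1.0988, 1.0443, -0.9994, 0.0349, 0.0000]
J4: z=[-0.0324, -0.9266, -0.3746] o=[-1.2660, -0.3377, 0.9043] → [-0.9156, 0.1574, -0.3101, -0.0324, -0.9266, -0.3746]
J5: z=[-0.6458, 0.3054, -0.6998] o=[-1.4221, -0.9146, 0.7965] → [0.0399, 0.6319, 0.2390, -0.6458, 0.3054, -0.6998]
J6: z=[0.0590, 0.9337, 0.3531] o=[-1.8864, -1.0286, 1.1753] → [0.4050, 0.0684, -0.2484, 0.0590, 0.9337, 0.3531]
V = J·q̇ = [1.8652, -0.0572, 0.6748, -0.9667, 0.7229, 1.2128]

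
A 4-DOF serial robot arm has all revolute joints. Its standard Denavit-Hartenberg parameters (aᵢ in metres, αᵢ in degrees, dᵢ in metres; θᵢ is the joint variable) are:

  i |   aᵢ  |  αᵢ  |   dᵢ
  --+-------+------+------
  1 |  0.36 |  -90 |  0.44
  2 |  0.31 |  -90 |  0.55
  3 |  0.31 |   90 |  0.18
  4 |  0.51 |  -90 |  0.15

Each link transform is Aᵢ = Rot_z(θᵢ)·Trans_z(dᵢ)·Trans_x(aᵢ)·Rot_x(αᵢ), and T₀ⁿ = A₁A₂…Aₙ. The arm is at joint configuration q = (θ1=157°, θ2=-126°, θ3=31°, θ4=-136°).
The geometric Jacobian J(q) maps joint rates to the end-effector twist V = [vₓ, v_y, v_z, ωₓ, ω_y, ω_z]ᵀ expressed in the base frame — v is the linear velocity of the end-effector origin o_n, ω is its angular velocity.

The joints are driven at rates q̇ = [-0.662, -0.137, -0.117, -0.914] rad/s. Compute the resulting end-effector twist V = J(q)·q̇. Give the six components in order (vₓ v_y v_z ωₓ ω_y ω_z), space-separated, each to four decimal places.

-0.8809 0.2035 -0.0890 0.1921 0.9184 -1.1116

o_n = [-0.2950, -0.6438, 0.6114]
J₁: ẑ×o_n = [0.6438, -0.2950, 0.0000], ω = ẑ
J2: z=[-0.3907, -0.9205, 0.0000] o=[-0.3314, 0.1407, 0.4400] → [-0.1578, 0.0670, 0.3400, -0.3907, -0.9205, 0.0000]
J3: z=[-0.7447, 0.3161, 0.5878] o=[-0.3786, -0.4368, 0.6908] → [0.0966, -0.0100, 0.1277, -0.7447, 0.3161, 0.5878]
J4: z=[-0.0563, -0.9073, 0.4167] o=[-0.3064, -0.2940, 1.0116] → [0.5088, -0.0178, 0.0300, -0.0563, -0.9073, 0.4167]
V = J·q̇ = [-0.8809, 0.2035, -0.0890, 0.1921, 0.9184, -1.1116]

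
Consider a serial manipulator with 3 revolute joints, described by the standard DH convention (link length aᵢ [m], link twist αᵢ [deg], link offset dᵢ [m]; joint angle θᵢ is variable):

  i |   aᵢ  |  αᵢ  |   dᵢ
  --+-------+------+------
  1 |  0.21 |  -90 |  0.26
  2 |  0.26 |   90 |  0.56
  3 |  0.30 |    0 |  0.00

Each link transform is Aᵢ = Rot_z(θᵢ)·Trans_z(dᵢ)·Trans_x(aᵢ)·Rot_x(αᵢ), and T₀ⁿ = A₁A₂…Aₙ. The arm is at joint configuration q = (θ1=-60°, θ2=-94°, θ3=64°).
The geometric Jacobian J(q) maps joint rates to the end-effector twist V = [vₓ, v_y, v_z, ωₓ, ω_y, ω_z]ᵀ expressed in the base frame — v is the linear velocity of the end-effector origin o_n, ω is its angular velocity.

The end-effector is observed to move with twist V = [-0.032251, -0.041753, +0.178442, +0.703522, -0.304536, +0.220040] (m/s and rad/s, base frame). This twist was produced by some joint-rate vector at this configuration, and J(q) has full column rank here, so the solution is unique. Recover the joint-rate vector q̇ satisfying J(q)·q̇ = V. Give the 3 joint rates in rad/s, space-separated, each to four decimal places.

0.1770 0.4570 -0.6170

o_n = [0.8098, 0.2566, 0.6506]
J₁: ẑ×o_n = [-0.2566, 0.8098, 0.0000], ω = ẑ
J2: z=[0.8660, 0.5000, 0.0000] o=[0.1050, -0.1819, 0.2600] → [0.1953, -0.3382, 0.0273, 0.8660, 0.5000, 0.0000]
J3: z=[-0.4988, 0.8639, -0.0698] o=[0.5809, 0.1138, 0.5194] → [0.1233, 0.0495, -0.2690, -0.4988, 0.8639, -0.0698]
q̇ = J⁺·V = [0.1770, 0.4570, -0.6170]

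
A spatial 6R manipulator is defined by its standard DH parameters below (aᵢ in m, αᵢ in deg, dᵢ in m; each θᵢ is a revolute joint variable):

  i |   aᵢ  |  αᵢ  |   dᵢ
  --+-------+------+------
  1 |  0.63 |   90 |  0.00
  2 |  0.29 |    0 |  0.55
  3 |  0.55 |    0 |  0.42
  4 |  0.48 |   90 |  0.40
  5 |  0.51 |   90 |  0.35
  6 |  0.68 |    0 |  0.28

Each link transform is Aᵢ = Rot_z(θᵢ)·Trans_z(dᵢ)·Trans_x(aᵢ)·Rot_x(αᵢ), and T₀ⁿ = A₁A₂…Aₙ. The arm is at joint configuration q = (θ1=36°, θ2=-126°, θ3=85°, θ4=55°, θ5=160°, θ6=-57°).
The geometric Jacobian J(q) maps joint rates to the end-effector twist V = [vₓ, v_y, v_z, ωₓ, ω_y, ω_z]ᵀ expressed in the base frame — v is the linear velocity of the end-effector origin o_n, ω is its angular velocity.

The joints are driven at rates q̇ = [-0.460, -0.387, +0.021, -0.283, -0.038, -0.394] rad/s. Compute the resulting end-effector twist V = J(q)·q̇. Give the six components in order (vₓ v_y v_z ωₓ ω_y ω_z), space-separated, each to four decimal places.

o_n = [1.6040, -1.2255, -0.4425]
J₁: ẑ×o_n = [1.2255, 1.6040, -0.0000], ω = ẑ
J2: z=[0.5878, -0.8090, 0.0000] o=[0.5097, 0.3703, 0.0000] → [0.3580, 0.2601, -0.0527, 0.5878, -0.8090, 0.0000]
J3: z=[0.5878, -0.8090, 0.0000] o=[0.6951, -0.1748, -0.2346] → [0.1682, 0.1222, 0.1178, 0.5878, -0.8090, 0.0000]
J4: z=[0.5878, -0.8090, 0.0000] o=[1.2777, -0.2707, -0.5954] → [-0.1237, -0.0899, -0.2973, 0.5878, -0.8090, 0.0000]
J5: z=[0.1957, 0.1422, -0.9703] o=[1.8897, -0.3205, -0.4793] → [-0.8729, 0.2700, -0.1365, 0.1957, 0.1422, -0.9703]
J6: z=[0.8208, -0.5652, 0.0827] o=[1.6845, -0.6852, -0.9349] → [-0.2335, -0.4108, -0.4890, 0.8208, -0.5652, 0.0827]
V = J·q̇ = [-0.5385, -0.6589, 0.3049, -0.7123, 0.7423, -0.4557]

-0.5385 -0.6589 0.3049 -0.7123 0.7423 -0.4557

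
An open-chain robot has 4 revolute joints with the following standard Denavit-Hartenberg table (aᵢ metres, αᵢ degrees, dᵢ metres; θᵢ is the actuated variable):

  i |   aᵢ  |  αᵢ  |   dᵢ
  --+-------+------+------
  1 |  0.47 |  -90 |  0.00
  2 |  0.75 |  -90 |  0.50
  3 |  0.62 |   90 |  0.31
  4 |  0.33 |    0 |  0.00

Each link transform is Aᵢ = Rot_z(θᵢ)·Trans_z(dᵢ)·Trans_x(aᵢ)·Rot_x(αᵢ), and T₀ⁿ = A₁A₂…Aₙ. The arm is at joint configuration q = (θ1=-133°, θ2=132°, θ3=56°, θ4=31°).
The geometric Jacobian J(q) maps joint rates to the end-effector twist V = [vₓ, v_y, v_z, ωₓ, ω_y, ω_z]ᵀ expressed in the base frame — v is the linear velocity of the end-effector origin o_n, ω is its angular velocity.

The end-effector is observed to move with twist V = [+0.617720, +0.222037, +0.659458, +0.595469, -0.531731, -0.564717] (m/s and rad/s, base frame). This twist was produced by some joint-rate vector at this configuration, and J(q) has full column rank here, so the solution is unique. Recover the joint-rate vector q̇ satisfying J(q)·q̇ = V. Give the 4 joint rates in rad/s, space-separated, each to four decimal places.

o_n = [0.3136, 0.7007, -0.6114]
J₁: ẑ×o_n = [-0.7007, 0.3136, 0.0000], ω = ẑ
J2: z=[0.7314, -0.6820, 0.0000] o=[-0.3205, -0.3437, 0.0000] → [0.4170, 0.4471, 1.1964, 0.7314, -0.6820, 0.0000]
J3: z=[0.5068, 0.5435, 0.6691] o=[0.3874, -0.3177, -0.5574] → [-0.7108, -0.0220, 0.5563, 0.5068, 0.5435, 0.6691]
J4: z=[0.7873, 0.0243, -0.6161] o=[0.3268, 0.3710, -0.6076] → [0.2030, 0.0111, 0.2599, 0.7873, 0.0243, -0.6161]
q̇ = J⁺·V = [-0.1630, 0.5890, -0.2560, 0.3740]

-0.1630 0.5890 -0.2560 0.3740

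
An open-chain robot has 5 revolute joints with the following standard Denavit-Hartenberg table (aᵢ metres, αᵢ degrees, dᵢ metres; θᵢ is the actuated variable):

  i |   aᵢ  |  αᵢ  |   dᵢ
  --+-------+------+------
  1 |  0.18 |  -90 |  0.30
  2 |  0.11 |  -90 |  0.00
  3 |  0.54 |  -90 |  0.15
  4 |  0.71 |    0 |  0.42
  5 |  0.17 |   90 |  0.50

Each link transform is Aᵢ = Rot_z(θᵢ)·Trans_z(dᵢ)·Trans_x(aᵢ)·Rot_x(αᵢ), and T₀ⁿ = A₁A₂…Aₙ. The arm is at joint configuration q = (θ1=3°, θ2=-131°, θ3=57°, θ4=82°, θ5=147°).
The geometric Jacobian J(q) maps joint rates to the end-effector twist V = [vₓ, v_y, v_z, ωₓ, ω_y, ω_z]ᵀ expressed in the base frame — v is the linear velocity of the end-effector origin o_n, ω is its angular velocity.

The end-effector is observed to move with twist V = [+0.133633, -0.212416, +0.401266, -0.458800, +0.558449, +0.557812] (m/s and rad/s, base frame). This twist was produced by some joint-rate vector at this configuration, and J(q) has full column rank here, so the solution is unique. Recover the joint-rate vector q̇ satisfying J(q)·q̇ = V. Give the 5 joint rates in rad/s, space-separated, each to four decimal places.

0.7640 0.5000 -0.4590 -0.1580 0.0080

o_n = [0.1543, -0.9365, -0.2612]
J₁: ẑ×o_n = [0.9365, 0.1543, -0.0000], ω = ẑ
J2: z=[-0.0523, 0.9986, 0.0000] o=[0.1798, 0.0094, 0.3000] → [-0.5605, -0.0294, 0.0750, -0.0523, 0.9986, 0.0000]
J3: z=[0.7537, 0.0395, 0.6561] o=[0.1077, 0.0056, 0.3830] → [0.5927, 0.5161, -0.7119, 0.7537, 0.0395, 0.6561]
J4: z=[0.5780, -0.5151, -0.6330] o=[0.0518, -0.4508, 0.7034] → [0.1895, 0.4926, -0.2279, 0.5780, -0.5151, -0.6330]
J5: z=[0.5780, -0.5151, -0.6330] o=[-0.2663, -0.7795, 0.0169] → [0.0439, -0.1054, 0.1259, 0.5780, -0.5151, -0.6330]
q̇ = J⁺·V = [0.7640, 0.5000, -0.4590, -0.1580, 0.0080]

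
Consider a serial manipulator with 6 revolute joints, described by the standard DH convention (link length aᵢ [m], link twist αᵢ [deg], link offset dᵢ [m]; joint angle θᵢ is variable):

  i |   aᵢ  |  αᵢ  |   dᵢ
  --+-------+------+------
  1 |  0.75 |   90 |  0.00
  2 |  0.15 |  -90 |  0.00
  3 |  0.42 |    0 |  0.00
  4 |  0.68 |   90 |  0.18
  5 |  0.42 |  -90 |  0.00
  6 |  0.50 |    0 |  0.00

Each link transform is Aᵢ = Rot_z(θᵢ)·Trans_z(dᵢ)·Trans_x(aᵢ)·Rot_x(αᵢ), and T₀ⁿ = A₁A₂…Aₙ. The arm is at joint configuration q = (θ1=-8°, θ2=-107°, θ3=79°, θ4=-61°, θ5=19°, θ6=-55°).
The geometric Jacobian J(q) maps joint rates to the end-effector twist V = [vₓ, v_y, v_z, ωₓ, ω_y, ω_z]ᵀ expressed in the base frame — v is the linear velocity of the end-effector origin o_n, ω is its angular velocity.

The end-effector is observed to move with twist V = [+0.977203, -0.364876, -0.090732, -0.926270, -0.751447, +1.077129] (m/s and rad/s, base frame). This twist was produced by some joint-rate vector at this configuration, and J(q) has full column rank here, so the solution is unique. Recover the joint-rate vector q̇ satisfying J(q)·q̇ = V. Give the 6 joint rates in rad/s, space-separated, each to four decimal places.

o_n = [0.7177, 0.3428, -1.6873]
J₁: ẑ×o_n = [-0.3428, 0.7177, 0.0000], ω = ẑ
J2: z=[-0.1392, -0.9903, 0.0000] o=[0.7427, -0.1044, 0.0000] → [1.6709, -0.2348, -0.0870, -0.1392, -0.9903, 0.0000]
J3: z=[0.9470, -0.1331, -0.2924] o=[0.6993, -0.0983, -0.1434] → [0.3344, 1.4566, 0.4202, 0.9470, -0.1331, -0.2924]
J4: z=[0.9470, -0.1331, -0.2924] o=[0.7334, 0.3133, -0.2201] → [0.2039, 1.3940, 0.0259, 0.9470, -0.1331, -0.2924]
J5: z=[-0.2218, -0.9292, -0.2955] o=[0.7459, 0.5237, -0.8912] → [0.6863, -0.1683, 0.0139, -0.2218, -0.9292, -0.2955]
J6: z=[0.9710, -0.2381, 0.0197] o=[0.7831, 0.6424, -1.2923] → [0.0999, 0.3822, -0.3065, 0.9710, -0.2381, 0.0197]
q̇ = J⁺·V = [0.9520, 0.8630, -0.2690, -0.2280, 0.0460, -0.3350]

0.9520 0.8630 -0.2690 -0.2280 0.0460 -0.3350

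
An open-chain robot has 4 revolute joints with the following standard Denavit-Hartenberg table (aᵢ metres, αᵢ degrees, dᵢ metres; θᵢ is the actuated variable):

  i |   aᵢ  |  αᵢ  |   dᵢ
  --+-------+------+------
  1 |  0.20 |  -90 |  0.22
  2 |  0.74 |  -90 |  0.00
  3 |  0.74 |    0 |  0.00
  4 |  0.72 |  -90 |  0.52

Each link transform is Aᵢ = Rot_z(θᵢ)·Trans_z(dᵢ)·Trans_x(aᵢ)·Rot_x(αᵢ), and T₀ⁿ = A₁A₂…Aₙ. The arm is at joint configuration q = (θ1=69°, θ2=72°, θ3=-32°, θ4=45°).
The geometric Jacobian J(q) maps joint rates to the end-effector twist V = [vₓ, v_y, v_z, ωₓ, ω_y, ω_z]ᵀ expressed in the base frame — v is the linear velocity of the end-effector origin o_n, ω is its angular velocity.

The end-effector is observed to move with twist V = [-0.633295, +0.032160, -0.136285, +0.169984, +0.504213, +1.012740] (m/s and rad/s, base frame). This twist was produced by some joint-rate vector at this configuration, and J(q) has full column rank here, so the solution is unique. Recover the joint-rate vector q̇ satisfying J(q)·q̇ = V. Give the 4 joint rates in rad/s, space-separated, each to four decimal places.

0.8400 0.0220 0.1260 -0.6850

o_n = [-0.0913, 0.4044, -1.9085]
J₁: ẑ×o_n = [-0.4044, -0.0913, 0.0000], ω = ẑ
J2: z=[-0.9336, 0.3584, 0.0000] o=[0.0717, 0.1867, 0.2200] → [-0.7628, -1.9871, -0.1448, -0.9336, 0.3584, 0.0000]
J3: z=[-0.3408, -0.8879, -0.3090] o=[0.1536, 0.4002, -0.4838] → [1.2663, -0.4099, -0.2189, -0.3408, -0.8879, -0.3090]
J4: z=[-0.3408, -0.8879, -0.3090] o=[-0.1430, 0.7218, -1.0806] → [0.6370, -0.2981, 0.1540, -0.3408, -0.8879, -0.3090]
q̇ = J⁺·V = [0.8400, 0.0220, 0.1260, -0.6850]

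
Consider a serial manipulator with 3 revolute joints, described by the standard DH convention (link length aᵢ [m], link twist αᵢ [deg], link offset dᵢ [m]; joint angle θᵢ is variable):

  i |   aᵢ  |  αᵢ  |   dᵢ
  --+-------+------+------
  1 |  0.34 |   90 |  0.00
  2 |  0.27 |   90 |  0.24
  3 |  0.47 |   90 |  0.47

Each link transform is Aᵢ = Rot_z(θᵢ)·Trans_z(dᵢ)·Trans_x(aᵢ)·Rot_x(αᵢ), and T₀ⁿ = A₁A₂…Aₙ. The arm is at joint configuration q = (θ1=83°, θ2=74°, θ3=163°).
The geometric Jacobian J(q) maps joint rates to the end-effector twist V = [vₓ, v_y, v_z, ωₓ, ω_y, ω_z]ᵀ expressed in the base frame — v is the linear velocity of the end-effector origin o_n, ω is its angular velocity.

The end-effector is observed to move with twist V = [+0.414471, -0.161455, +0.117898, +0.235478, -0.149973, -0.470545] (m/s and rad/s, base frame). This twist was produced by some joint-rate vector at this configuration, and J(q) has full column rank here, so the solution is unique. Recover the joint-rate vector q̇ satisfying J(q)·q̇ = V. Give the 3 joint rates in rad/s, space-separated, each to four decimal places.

-0.5050 0.2520 -0.1250

o_n = [0.4651, 0.6908, -0.3021]
J₁: ẑ×o_n = [-0.6908, 0.4651, 0.0000], ω = ẑ
J2: z=[0.9925, -0.1219, 0.0000] o=[0.0414, 0.3375, 0.0000] → [0.0368, 0.2998, 0.4023, 0.9925, -0.1219, 0.0000]
J3: z=[0.1171, 0.9541, -0.2756] o=[0.2887, 0.3821, 0.2595] → [-0.4507, 0.0172, -0.1321, 0.1171, 0.9541, -0.2756]
q̇ = J⁺·V = [-0.5050, 0.2520, -0.1250]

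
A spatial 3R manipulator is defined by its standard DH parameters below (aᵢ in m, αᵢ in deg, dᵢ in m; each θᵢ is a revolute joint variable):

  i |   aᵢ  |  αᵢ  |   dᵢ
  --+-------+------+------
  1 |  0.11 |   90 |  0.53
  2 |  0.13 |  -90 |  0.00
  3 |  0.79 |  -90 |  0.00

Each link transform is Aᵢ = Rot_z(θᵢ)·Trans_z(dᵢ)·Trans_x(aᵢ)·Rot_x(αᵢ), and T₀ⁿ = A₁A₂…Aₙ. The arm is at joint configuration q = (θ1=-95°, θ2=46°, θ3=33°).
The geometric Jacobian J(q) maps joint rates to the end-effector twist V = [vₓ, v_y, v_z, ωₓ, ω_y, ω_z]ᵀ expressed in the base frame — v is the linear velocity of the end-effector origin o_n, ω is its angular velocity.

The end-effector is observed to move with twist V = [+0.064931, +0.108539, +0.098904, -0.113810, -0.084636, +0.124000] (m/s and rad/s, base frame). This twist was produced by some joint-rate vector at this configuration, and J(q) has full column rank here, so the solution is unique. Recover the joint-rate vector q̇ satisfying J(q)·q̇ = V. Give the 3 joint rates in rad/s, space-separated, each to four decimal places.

0.2150 0.1060 -0.1310

o_n = [0.3711, -0.6955, 1.1001]
J₁: ẑ×o_n = [0.6955, 0.3711, -0.0000], ω = ẑ
J2: z=[-0.9962, 0.0872, 0.0000] o=[-0.0096, -0.1096, 0.5300] → [0.0497, 0.5679, 0.5506, -0.9962, 0.0872, 0.0000]
J3: z=[0.0627, 0.7166, 0.6947] o=[-0.0175, -0.1995, 0.6235] → [0.6861, 0.2400, -0.3095, 0.0627, 0.7166, 0.6947]
q̇ = J⁺·V = [0.2150, 0.1060, -0.1310]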